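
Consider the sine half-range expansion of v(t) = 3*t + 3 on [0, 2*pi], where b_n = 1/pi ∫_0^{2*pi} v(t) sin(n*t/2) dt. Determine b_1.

b_1 = 1/pi ∫_0^{2*pi} (3*t + 3) sin(t/2) dt.
Integrating by parts (boundary term plus one more integral), an antiderivative of (3*t + 3) sin(t/2) is -6*t*cos(t/2) + 12*sin(t/2) - 6*cos(t/2); evaluating from 0 to 2*pi: ∫_{0}^{2*pi} (3*t + 3) sin(t/2) dt = (6 + 12*pi) - (-6) = 12 + 12*pi.
Hence b_1 = (1/pi)·(12 + 12*pi) = 12/pi + 12.

12/pi + 12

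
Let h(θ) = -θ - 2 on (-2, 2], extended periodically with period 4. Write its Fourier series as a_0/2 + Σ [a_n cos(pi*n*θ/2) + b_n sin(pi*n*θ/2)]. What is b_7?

-4/(7*pi)

b_7 = 1/2 ∫_{-2}^{2} h(θ) sin(7*pi*θ/2) dθ.
Integrating by parts (boundary term plus one more integral), an antiderivative of (-θ - 2) sin(7*pi*θ/2) is 2*θ*cos(7*pi*θ/2)/(7*pi) - 4*sin(7*pi*θ/2)/(49*pi**2) + 4*cos(7*pi*θ/2)/(7*pi); evaluating from -2 to 2: ∫_{-2}^{2} (-θ - 2) sin(7*pi*θ/2) dθ = (-8/(7*pi)) - (0) = -8/(7*pi).
Hence b_7 = (1/2)·(-8/(7*pi)) = -4/(7*pi).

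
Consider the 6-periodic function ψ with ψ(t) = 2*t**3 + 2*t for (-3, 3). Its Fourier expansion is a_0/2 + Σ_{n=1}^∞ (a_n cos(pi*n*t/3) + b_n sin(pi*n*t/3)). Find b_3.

-24/pi**3 + 40/pi

b_3 = 1/3 ∫_{-3}^{3} ψ(t) sin(pi*t) dt.
ψ is odd and sin(pi*t) is odd, so the integrand is even and b_3 = 2/3 ∫_0^{3} ψ(t) sin(pi*t) dt.
Integrating by parts three times (tabular method), an antiderivative of (2*t**3 + 2*t) sin(pi*t) is -2*t**3*cos(pi*t)/pi + 6*t**2*sin(pi*t)/pi**2 - 2*t*cos(pi*t)/pi + 12*t*cos(pi*t)/pi**3 - 12*sin(pi*t)/pi**4 + 2*sin(pi*t)/pi**2; evaluating from 0 to 3: ∫_{0}^{3} (2*t**3 + 2*t) sin(pi*t) dt = (-36/pi**3 + 60/pi) - (0) = -36/pi**3 + 60/pi.
Hence b_3 = (2/3)·(-36/pi**3 + 60/pi) = -24/pi**3 + 40/pi.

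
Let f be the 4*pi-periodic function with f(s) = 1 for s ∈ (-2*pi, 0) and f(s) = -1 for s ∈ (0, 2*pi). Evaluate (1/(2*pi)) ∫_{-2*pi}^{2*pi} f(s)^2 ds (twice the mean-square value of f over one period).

(1/(2*pi)) ∫_{-2*pi}^{2*pi} f(s)^2 ds = (1/(2*pi)) · (4*pi) = 2.

2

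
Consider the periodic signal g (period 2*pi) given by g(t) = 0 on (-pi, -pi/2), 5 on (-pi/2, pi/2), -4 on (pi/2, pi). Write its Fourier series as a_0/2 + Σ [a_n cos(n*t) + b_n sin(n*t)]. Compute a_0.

3

a_0 = 1/pi ∫_{-pi}^{pi} g(t) dt = 1/pi · (3*pi) = 3.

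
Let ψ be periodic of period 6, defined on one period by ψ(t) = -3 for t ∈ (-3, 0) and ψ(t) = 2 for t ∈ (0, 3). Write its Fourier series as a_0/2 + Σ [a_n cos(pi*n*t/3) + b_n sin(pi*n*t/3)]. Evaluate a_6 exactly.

0

a_6 = 1/3 ∫_{-3}^{3} ψ(t) cos(2*pi*t) dt.
Split the integral at the breakpoints.
Directly, an antiderivative of (-3) cos(2*pi*t) is -3*sin(2*pi*t)/(2*pi); evaluating from -3 to 0: ∫_{-3}^{0} (-3) cos(2*pi*t) dt = (0) - (0) = 0.
Directly, an antiderivative of (2) cos(2*pi*t) is sin(2*pi*t)/pi; evaluating from 0 to 3: ∫_{0}^{3} (2) cos(2*pi*t) dt = (0) - (0) = 0.
Summing the pieces and multiplying by (1/3) gives a_6 = 0.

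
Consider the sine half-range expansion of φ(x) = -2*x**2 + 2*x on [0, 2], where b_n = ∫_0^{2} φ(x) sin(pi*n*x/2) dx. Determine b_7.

b_7 = ∫_0^{2} (-2*x**2 + 2*x) sin(7*pi*x/2) dx.
Integrating by parts twice (tabular method), an antiderivative of (-2*x**2 + 2*x) sin(7*pi*x/2) is 4*x**2*cos(7*pi*x/2)/(7*pi) - 16*x*sin(7*pi*x/2)/(49*pi**2) - 4*x*cos(7*pi*x/2)/(7*pi) + 8*sin(7*pi*x/2)/(49*pi**2) - 32*cos(7*pi*x/2)/(343*pi**3); evaluating from 0 to 2: ∫_{0}^{2} (-2*x**2 + 2*x) sin(7*pi*x/2) dx = (8*(4 - 49*pi**2)/(343*pi**3)) - (-32/(343*pi**3)) = 8*(8 - 49*pi**2)/(343*pi**3).
Hence b_7 = 8*(8 - 49*pi**2)/(343*pi**3).

8*(8 - 49*pi**2)/(343*pi**3)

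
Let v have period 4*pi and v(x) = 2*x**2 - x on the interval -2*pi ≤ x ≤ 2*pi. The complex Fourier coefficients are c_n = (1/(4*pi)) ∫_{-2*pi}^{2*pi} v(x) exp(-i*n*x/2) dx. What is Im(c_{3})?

2/3

Since v is real-valued, Im(c_{3}) = -(1/(4*pi)) ∫_{-2*pi}^{2*pi} v(x) sin(3*x/2) dx = -b_{3}/2.
Integrating by parts twice (tabular method), an antiderivative of (2*x**2 - x) sin(3*x/2) is -4*x**2*cos(3*x/2)/3 + 16*x*sin(3*x/2)/9 + 2*x*cos(3*x/2)/3 - 4*sin(3*x/2)/9 + 32*cos(3*x/2)/27; evaluating from -2*pi to 2*pi: ∫_{-2*pi}^{2*pi} (2*x**2 - x) sin(3*x/2) dx = (-4*pi/3 - 32/27 + 16*pi**2/3) - (-32/27 + 4*pi/3 + 16*pi**2/3) = -8*pi/3.
Hence Im(c_{3}) = (-1/(4*pi))·(-8*pi/3) = 2/3.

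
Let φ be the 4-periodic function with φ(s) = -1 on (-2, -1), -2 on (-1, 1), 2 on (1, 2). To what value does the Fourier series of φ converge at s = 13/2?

-1

s = 13/2 differs from s = -3/2 by 2 full period(s), and the series is 4-periodic.
φ is continuous at s = -3/2 with value -1, so the series converges to -1 there.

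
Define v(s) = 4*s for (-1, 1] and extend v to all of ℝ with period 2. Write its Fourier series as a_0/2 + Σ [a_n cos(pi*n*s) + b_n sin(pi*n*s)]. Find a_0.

a_0 = ∫_{-1}^{1} v(s) ds = 0.

0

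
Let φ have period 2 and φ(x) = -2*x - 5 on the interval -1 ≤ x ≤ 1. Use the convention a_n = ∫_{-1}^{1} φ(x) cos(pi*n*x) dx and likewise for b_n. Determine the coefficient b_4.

1/pi

b_4 = ∫_{-1}^{1} φ(x) sin(4*pi*x) dx.
Integrating by parts (boundary term plus one more integral), an antiderivative of (-2*x - 5) sin(4*pi*x) is x*cos(4*pi*x)/(2*pi) - sin(4*pi*x)/(8*pi**2) + 5*cos(4*pi*x)/(4*pi); evaluating from -1 to 1: ∫_{-1}^{1} (-2*x - 5) sin(4*pi*x) dx = (7/(4*pi)) - (3/(4*pi)) = 1/pi.
Hence b_4 = 1/pi.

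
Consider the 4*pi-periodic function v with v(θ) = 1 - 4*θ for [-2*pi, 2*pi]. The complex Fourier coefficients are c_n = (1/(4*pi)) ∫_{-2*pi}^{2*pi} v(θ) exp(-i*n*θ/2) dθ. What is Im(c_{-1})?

-8

Since v is real-valued, Im(c_{-1}) = -(1/(4*pi)) ∫_{-2*pi}^{2*pi} v(θ) sin(-θ/2) dθ = b_{1}/2.
Integrating by parts (boundary term plus one more integral), an antiderivative of (1 - 4*θ) sin(-θ/2) is -8*θ*cos(θ/2) + 16*sin(θ/2) + 2*cos(θ/2); evaluating from -2*pi to 2*pi: ∫_{-2*pi}^{2*pi} (1 - 4*θ) sin(-θ/2) dθ = (-2 + 16*pi) - (-16*pi - 2) = 32*pi.
Hence Im(c_{-1}) = (-1/(4*pi))·(32*pi) = -8.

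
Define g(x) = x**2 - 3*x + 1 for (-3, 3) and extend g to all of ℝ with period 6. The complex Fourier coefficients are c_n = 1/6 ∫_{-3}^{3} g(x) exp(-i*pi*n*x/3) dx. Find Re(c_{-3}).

Since g is real-valued, Re(c_{-3}) = 1/6 ∫_{-3}^{3} g(x) cos(-pi*x) dx = a_{3}/2.
Integrating by parts twice (tabular method), an antiderivative of (x**2 - 3*x + 1) cos(-pi*x) is x**2*sin(pi*x)/pi - 3*x*sin(pi*x)/pi + 2*x*cos(pi*x)/pi**2 - 2*sin(pi*x)/pi**3 + sin(pi*x)/pi - 3*cos(pi*x)/pi**2; evaluating from -3 to 3: ∫_{-3}^{3} (x**2 - 3*x + 1) cos(-pi*x) dx = (-3/pi**2) - (9/pi**2) = -12/pi**2.
Hence Re(c_{-3}) = (1/6)·(-12/pi**2) = -2/pi**2.

-2/pi**2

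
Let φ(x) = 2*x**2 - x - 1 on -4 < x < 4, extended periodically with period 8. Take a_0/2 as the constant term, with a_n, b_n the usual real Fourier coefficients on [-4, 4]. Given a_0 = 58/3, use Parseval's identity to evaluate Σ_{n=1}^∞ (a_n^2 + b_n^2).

8672/45

Parseval: a_0^2/2 + Σ_{n≥1} (a_n^2+b_n^2) = 1/4 ∫_{-4}^{4} φ(x)^2 dx = 1898/5.
Subtract a_0^2/2 = 1682/9: Σ (a_n^2+b_n^2) = 8672/45.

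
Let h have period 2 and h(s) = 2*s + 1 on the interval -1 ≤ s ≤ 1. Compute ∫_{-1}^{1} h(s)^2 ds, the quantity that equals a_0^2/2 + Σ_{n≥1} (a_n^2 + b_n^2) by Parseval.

∫_{-1}^{1} h(s)^2 ds = 14/3.

14/3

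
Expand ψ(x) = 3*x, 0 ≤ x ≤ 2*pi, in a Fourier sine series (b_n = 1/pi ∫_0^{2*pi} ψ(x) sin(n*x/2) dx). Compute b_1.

12

b_1 = 1/pi ∫_0^{2*pi} (3*x) sin(x/2) dx.
Integrating by parts (boundary term plus one more integral), an antiderivative of (3*x) sin(x/2) is -6*x*cos(x/2) + 12*sin(x/2); evaluating from 0 to 2*pi: ∫_{0}^{2*pi} (3*x) sin(x/2) dx = (12*pi) - (0) = 12*pi.
Hence b_1 = (1/pi)·(12*pi) = 12.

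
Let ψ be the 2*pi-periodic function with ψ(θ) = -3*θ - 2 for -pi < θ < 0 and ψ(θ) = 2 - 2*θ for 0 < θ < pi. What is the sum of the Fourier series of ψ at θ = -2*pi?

θ = -2*pi differs from θ = 0 by -1 full period(s), and the series is 2*pi-periodic.
At θ = 0 the one-sided limits are ψ(0^-) = -2 and ψ(0^+) = 2.
By Dirichlet's theorem the series converges to their average, [(-2) + (2)]/2 = 0.

0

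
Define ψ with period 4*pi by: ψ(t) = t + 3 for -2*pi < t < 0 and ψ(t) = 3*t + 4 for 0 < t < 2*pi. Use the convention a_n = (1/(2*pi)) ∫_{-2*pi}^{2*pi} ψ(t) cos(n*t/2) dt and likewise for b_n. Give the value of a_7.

a_7 = (1/(2*pi)) ∫_{-2*pi}^{2*pi} ψ(t) cos(7*t/2) dt.
Split the integral at the breakpoints.
Integrating by parts (boundary term plus one more integral), an antiderivative of (t + 3) cos(7*t/2) is 2*t*sin(7*t/2)/7 + 6*sin(7*t/2)/7 + 4*cos(7*t/2)/49; evaluating from -2*pi to 0: ∫_{-2*pi}^{0} (t + 3) cos(7*t/2) dt = (4/49) - (-4/49) = 8/49.
Integrating by parts (boundary term plus one more integral), an antiderivative of (3*t + 4) cos(7*t/2) is 6*t*sin(7*t/2)/7 + 8*sin(7*t/2)/7 + 12*cos(7*t/2)/49; evaluating from 0 to 2*pi: ∫_{0}^{2*pi} (3*t + 4) cos(7*t/2) dt = (-12/49) - (12/49) = -24/49.
Summing the pieces and multiplying by (1/(2*pi)) gives a_7 = -8/(49*pi).

-8/(49*pi)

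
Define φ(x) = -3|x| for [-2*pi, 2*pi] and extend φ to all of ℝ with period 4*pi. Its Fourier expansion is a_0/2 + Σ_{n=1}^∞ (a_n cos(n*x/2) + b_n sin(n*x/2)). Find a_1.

a_1 = (1/(2*pi)) ∫_{-2*pi}^{2*pi} φ(x) cos(x/2) dx.
φ is even and cos(x/2) is even, so the integrand is even and a_1 = 1/pi ∫_0^{2*pi} φ(x) cos(x/2) dx.
Integrating by parts (boundary term plus one more integral), an antiderivative of (-3*x) cos(x/2) is -6*x*sin(x/2) - 12*cos(x/2); evaluating from 0 to 2*pi: ∫_{0}^{2*pi} (-3*x) cos(x/2) dx = (12) - (-12) = 24.
Hence a_1 = (1/pi)·(24) = 24/pi.

24/pi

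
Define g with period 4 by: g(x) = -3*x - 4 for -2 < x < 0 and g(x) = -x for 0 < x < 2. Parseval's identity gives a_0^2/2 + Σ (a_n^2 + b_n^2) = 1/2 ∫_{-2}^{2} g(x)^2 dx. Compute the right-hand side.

1/2 ∫_{-2}^{2} g(x)^2 dx = 1/2 · (32/3) = 16/3.

16/3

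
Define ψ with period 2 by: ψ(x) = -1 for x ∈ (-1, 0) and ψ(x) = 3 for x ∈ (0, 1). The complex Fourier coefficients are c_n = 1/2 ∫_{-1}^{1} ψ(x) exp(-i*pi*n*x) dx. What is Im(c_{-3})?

4/(3*pi)

Since ψ is real-valued, Im(c_{-3}) = -1/2 ∫_{-1}^{1} ψ(x) sin(-3*pi*x) dx = b_{3}/2.
Split the integral at the breakpoints.
Directly, an antiderivative of (-1) sin(-3*pi*x) is -cos(3*pi*x)/(3*pi); evaluating from -1 to 0: ∫_{-1}^{0} (-1) sin(-3*pi*x) dx = (-1/(3*pi)) - (1/(3*pi)) = -2/(3*pi).
Directly, an antiderivative of (3) sin(-3*pi*x) is cos(3*pi*x)/pi; evaluating from 0 to 1: ∫_{0}^{1} (3) sin(-3*pi*x) dx = (-1/pi) - (1/pi) = -2/pi.
So ∫_{-1}^{1} ψ(x) sin(-3*pi*x) dx = -8/(3*pi).
Hence Im(c_{-3}) = (-1/2)·(-8/(3*pi)) = 4/(3*pi).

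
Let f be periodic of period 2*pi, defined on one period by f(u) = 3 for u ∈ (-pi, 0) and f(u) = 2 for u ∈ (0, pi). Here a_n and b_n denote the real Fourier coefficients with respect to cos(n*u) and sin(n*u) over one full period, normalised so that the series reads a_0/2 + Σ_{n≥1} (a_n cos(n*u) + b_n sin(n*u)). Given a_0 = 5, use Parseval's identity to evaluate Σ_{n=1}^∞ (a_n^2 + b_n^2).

1/2

Parseval: a_0^2/2 + Σ_{n≥1} (a_n^2+b_n^2) = 1/pi ∫_{-pi}^{pi} f(u)^2 du = 13.
Subtract a_0^2/2 = 25/2: Σ (a_n^2+b_n^2) = 1/2.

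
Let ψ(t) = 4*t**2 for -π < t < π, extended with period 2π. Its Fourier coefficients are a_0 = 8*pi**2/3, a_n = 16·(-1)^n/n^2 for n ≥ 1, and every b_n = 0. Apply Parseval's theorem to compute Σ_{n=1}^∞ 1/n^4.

Parseval: a_0^2/2 + Σ a_n^2 = (1/π) ∫_{-π}^{π} ψ(t)^2 dt = 32*pi**4/5.
Subtract a_0^2/2 = 32*pi**4/9: Σ a_n^2 = 128*pi**4/45.
Since a_n^2 = 256/n^4, Σ 1/n^4 = pi**4/90.

pi**4/90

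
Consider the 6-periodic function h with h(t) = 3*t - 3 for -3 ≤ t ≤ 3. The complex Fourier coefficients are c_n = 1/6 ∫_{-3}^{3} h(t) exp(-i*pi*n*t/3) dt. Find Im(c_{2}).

Since h is real-valued, Im(c_{2}) = -1/6 ∫_{-3}^{3} h(t) sin(2*pi*t/3) dt = -b_{2}/2.
Integrating by parts (boundary term plus one more integral), an antiderivative of (3*t - 3) sin(2*pi*t/3) is -9*t*cos(2*pi*t/3)/(2*pi) + 27*sin(2*pi*t/3)/(4*pi**2) + 9*cos(2*pi*t/3)/(2*pi); evaluating from -3 to 3: ∫_{-3}^{3} (3*t - 3) sin(2*pi*t/3) dt = (-9/pi) - (18/pi) = -27/pi.
Hence Im(c_{2}) = (-1/6)·(-27/pi) = 9/(2*pi).

9/(2*pi)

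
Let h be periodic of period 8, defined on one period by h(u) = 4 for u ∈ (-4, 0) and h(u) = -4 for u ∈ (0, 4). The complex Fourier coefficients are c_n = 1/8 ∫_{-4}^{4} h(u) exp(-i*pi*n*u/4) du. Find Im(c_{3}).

Since h is real-valued, Im(c_{3}) = -1/8 ∫_{-4}^{4} h(u) sin(3*pi*u/4) du = -b_{3}/2.
h is odd and sin(3*pi*u/4) is odd, so the integrand is even: ∫_{-4}^{4} h(u) sin(3*pi*u/4) du = 2∫_0^{4} h(u) sin(3*pi*u/4) du.
Directly, an antiderivative of (-4) sin(3*pi*u/4) is 16*cos(3*pi*u/4)/(3*pi); evaluating from 0 to 4: ∫_{0}^{4} (-4) sin(3*pi*u/4) du = (-16/(3*pi)) - (16/(3*pi)) = -32/(3*pi).
So ∫_{-4}^{4} h(u) sin(3*pi*u/4) du = -64/(3*pi).
Hence Im(c_{3}) = (-1/8)·(-64/(3*pi)) = 8/(3*pi).

8/(3*pi)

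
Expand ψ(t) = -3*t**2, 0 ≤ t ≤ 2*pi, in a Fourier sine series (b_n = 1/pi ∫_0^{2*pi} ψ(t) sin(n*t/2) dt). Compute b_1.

b_1 = 1/pi ∫_0^{2*pi} (-3*t**2) sin(t/2) dt.
Integrating by parts twice (tabular method), an antiderivative of (-3*t**2) sin(t/2) is 6*t**2*cos(t/2) - 24*t*sin(t/2) - 48*cos(t/2); evaluating from 0 to 2*pi: ∫_{0}^{2*pi} (-3*t**2) sin(t/2) dt = (48 - 24*pi**2) - (-48) = 96 - 24*pi**2.
Hence b_1 = (1/pi)·(96 - 24*pi**2) = -24*pi + 96/pi.

-24*pi + 96/pi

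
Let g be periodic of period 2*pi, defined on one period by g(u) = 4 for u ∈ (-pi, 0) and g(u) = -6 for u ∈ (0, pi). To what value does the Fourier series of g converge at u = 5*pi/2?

u = 5*pi/2 differs from u = pi/2 by 1 full period(s), and the series is 2*pi-periodic.
g is continuous at u = pi/2 with value -6, so the series converges to -6 there.

-6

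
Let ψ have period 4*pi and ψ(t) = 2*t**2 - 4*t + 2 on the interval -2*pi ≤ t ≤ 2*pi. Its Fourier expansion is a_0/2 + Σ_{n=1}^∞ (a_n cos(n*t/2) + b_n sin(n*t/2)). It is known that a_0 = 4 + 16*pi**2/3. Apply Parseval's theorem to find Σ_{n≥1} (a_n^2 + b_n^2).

128*pi**2*(15 + 4*pi**2)/45

Parseval: a_0^2/2 + Σ_{n≥1} (a_n^2+b_n^2) = (1/(2*pi)) ∫_{-2*pi}^{2*pi} ψ(t)^2 dt = 8 + 64*pi**2 + 128*pi**4/5.
Subtract a_0^2/2 = 8*(3 + 4*pi**2)**2/9: Σ (a_n^2+b_n^2) = 128*pi**2*(15 + 4*pi**2)/45.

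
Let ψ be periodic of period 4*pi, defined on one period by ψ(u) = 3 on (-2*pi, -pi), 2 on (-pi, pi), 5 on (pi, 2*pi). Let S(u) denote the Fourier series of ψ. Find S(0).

2

ψ is continuous at u = 0 with value 2, so the series converges to 2 there.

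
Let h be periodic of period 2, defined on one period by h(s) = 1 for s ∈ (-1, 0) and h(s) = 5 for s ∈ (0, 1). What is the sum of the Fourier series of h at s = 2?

s = 2 differs from s = 0 by 1 full period(s), and the series is 2-periodic.
At s = 0 the one-sided limits are h(0^-) = 1 and h(0^+) = 5.
By Dirichlet's theorem the series converges to their average, [(1) + (5)]/2 = 3.

3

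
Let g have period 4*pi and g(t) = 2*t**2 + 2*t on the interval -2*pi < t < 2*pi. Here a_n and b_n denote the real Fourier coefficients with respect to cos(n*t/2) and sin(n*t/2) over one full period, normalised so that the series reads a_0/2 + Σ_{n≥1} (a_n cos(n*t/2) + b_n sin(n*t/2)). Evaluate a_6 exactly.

a_6 = (1/(2*pi)) ∫_{-2*pi}^{2*pi} g(t) cos(3*t) dt.
Integrating by parts twice (tabular method), an antiderivative of (2*t**2 + 2*t) cos(3*t) is 2*t**2*sin(3*t)/3 + 2*t*sin(3*t)/3 + 4*t*cos(3*t)/9 - 4*sin(3*t)/27 + 2*cos(3*t)/9; evaluating from -2*pi to 2*pi: ∫_{-2*pi}^{2*pi} (2*t**2 + 2*t) cos(3*t) dt = (2/9 + 8*pi/9) - (2/9 - 8*pi/9) = 16*pi/9.
Hence a_6 = (1/(2*pi))·(16*pi/9) = 8/9.

8/9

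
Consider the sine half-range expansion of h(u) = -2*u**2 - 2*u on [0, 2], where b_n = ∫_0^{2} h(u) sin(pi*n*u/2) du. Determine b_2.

b_2 = ∫_0^{2} (-2*u**2 - 2*u) sin(pi*u) du.
Integrating by parts twice (tabular method), an antiderivative of (-2*u**2 - 2*u) sin(pi*u) is 2*u**2*cos(pi*u)/pi - 4*u*sin(pi*u)/pi**2 + 2*u*cos(pi*u)/pi - 2*sin(pi*u)/pi**2 - 4*cos(pi*u)/pi**3; evaluating from 0 to 2: ∫_{0}^{2} (-2*u**2 - 2*u) sin(pi*u) du = (-4/pi**3 + 12/pi) - (-4/pi**3) = 12/pi.
Hence b_2 = 12/pi.

12/pi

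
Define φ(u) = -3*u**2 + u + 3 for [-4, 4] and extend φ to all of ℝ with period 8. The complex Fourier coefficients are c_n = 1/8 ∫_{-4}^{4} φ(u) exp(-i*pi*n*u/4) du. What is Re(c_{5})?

Since φ is real-valued, Re(c_{5}) = 1/8 ∫_{-4}^{4} φ(u) cos(5*pi*u/4) du = a_{5}/2.
Integrating by parts twice (tabular method), an antiderivative of (-3*u**2 + u + 3) cos(5*pi*u/4) is -12*u**2*sin(5*pi*u/4)/(5*pi) + 4*u*sin(5*pi*u/4)/(5*pi) - 96*u*cos(5*pi*u/4)/(25*pi**2) + 384*sin(5*pi*u/4)/(125*pi**3) + 12*sin(5*pi*u/4)/(5*pi) + 16*cos(5*pi*u/4)/(25*pi**2); evaluating from -4 to 4: ∫_{-4}^{4} (-3*u**2 + u + 3) cos(5*pi*u/4) du = (368/(25*pi**2)) - (-16/pi**2) = 768/(25*pi**2).
Hence Re(c_{5}) = (1/8)·(768/(25*pi**2)) = 96/(25*pi**2).

96/(25*pi**2)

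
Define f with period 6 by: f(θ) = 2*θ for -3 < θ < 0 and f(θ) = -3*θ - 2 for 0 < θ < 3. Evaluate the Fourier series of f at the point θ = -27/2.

θ = -27/2 differs from θ = -3/2 by -2 full period(s), and the series is 6-periodic.
f is continuous at θ = -3/2 with value -3, so the series converges to -3 there.

-3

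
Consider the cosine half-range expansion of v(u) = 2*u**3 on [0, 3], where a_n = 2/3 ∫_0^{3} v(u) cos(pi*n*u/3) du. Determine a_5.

a_5 = 2/3 ∫_0^{3} (2*u**3) cos(5*pi*u/3) du.
Integrating by parts three times (tabular method), an antiderivative of (2*u**3) cos(5*pi*u/3) is 6*u**3*sin(5*pi*u/3)/(5*pi) + 54*u**2*cos(5*pi*u/3)/(25*pi**2) - 324*u*sin(5*pi*u/3)/(125*pi**3) - 972*cos(5*pi*u/3)/(625*pi**4); evaluating from 0 to 3: ∫_{0}^{3} (2*u**3) cos(5*pi*u/3) du = (486*(2 - 25*pi**2)/(625*pi**4)) - (-972/(625*pi**4)) = 486*(4 - 25*pi**2)/(625*pi**4).
Hence a_5 = (2/3)·(486*(4 - 25*pi**2)/(625*pi**4)) = 324*(4 - 25*pi**2)/(625*pi**4).

324*(4 - 25*pi**2)/(625*pi**4)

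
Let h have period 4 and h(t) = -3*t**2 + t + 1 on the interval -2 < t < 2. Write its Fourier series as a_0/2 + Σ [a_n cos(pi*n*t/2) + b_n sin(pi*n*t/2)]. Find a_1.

a_1 = 1/2 ∫_{-2}^{2} h(t) cos(pi*t/2) dt.
Integrating by parts twice (tabular method), an antiderivative of (-3*t**2 + t + 1) cos(pi*t/2) is -6*t**2*sin(pi*t/2)/pi + 2*t*sin(pi*t/2)/pi - 24*t*cos(pi*t/2)/pi**2 + 2*sin(pi*t/2)/pi + 48*sin(pi*t/2)/pi**3 + 4*cos(pi*t/2)/pi**2; evaluating from -2 to 2: ∫_{-2}^{2} (-3*t**2 + t + 1) cos(pi*t/2) dt = (44/pi**2) - (-52/pi**2) = 96/pi**2.
Hence a_1 = (1/2)·(96/pi**2) = 48/pi**2.

48/pi**2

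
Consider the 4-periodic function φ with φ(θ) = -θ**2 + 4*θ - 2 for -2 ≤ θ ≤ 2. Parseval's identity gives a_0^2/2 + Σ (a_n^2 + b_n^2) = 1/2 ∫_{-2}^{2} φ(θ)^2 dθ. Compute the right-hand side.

1016/15

1/2 ∫_{-2}^{2} φ(θ)^2 dθ = 1/2 · (2032/15) = 1016/15.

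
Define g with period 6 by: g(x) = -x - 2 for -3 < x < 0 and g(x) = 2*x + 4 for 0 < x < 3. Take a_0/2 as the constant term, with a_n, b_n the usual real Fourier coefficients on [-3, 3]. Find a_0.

13/2

a_0 = 1/3 ∫_{-3}^{3} g(x) dx = 1/3 · (39/2) = 13/2.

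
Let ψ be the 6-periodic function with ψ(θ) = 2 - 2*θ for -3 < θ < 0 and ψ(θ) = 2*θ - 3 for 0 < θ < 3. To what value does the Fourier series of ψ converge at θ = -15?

θ = -15 differs from θ = -3 by -2 full period(s), and the series is 6-periodic.
At θ = -3 the one-sided limits are ψ(-3^-) = 3 and ψ(-3^+) = 8.
By Dirichlet's theorem the series converges to their average, [(3) + (8)]/2 = 11/2.

11/2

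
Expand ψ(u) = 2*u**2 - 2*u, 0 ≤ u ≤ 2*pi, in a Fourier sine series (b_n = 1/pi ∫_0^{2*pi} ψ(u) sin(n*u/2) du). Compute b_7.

b_7 = 1/pi ∫_0^{2*pi} (2*u**2 - 2*u) sin(7*u/2) du.
Integrating by parts twice (tabular method), an antiderivative of (2*u**2 - 2*u) sin(7*u/2) is -4*u**2*cos(7*u/2)/7 + 16*u*sin(7*u/2)/49 + 4*u*cos(7*u/2)/7 - 8*sin(7*u/2)/49 + 32*cos(7*u/2)/343; evaluating from 0 to 2*pi: ∫_{0}^{2*pi} (2*u**2 - 2*u) sin(7*u/2) du = (-8*pi/7 - 32/343 + 16*pi**2/7) - (32/343) = -8*pi/7 - 64/343 + 16*pi**2/7.
Hence b_7 = (1/pi)·(-8*pi/7 - 64/343 + 16*pi**2/7) = 8*(-49*pi - 8 + 98*pi**2)/(343*pi).

8*(-49*pi - 8 + 98*pi**2)/(343*pi)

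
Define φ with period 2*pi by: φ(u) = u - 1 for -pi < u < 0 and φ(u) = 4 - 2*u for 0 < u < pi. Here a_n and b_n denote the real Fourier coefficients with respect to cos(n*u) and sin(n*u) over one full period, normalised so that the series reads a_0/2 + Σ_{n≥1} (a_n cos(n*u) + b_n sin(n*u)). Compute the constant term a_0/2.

3/2 - 3*pi/4

a_0 = 1/pi ∫_{-pi}^{pi} φ(u) du = 1/pi · (3*pi*(2 - pi)/2) = 3 - 3*pi/2.
So the constant term a_0/2 = 3/2 - 3*pi/4.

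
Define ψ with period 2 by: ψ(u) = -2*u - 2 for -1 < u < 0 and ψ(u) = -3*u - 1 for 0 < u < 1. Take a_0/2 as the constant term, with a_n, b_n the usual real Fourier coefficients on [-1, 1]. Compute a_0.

a_0 = ∫_{-1}^{1} ψ(u) du = -7/2.

-7/2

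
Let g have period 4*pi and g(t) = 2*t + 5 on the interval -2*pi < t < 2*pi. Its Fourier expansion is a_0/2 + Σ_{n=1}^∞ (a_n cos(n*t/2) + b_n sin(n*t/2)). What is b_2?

b_2 = (1/(2*pi)) ∫_{-2*pi}^{2*pi} g(t) sin(t) dt.
Integrating by parts (boundary term plus one more integral), an antiderivative of (2*t + 5) sin(t) is -2*t*cos(t) + 2*sin(t) - 5*cos(t); evaluating from -2*pi to 2*pi: ∫_{-2*pi}^{2*pi} (2*t + 5) sin(t) dt = (-4*pi - 5) - (-5 + 4*pi) = -8*pi.
Hence b_2 = (1/(2*pi))·(-8*pi) = -4.

-4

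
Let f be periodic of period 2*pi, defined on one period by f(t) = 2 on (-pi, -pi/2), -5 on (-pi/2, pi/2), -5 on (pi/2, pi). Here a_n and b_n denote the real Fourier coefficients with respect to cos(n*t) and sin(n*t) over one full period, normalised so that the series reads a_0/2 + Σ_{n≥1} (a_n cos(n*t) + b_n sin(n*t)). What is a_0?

-13/2

a_0 = 1/pi ∫_{-pi}^{pi} f(t) dt = 1/pi · (-13*pi/2) = -13/2.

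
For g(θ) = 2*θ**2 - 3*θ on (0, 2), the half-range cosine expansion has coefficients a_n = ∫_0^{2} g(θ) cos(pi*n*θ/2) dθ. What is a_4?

2/pi**2

a_4 = ∫_0^{2} (2*θ**2 - 3*θ) cos(2*pi*θ) dθ.
Integrating by parts twice (tabular method), an antiderivative of (2*θ**2 - 3*θ) cos(2*pi*θ) is θ**2*sin(2*pi*θ)/pi - 3*θ*sin(2*pi*θ)/(2*pi) + θ*cos(2*pi*θ)/pi**2 - sin(2*pi*θ)/(2*pi**3) - 3*cos(2*pi*θ)/(4*pi**2); evaluating from 0 to 2: ∫_{0}^{2} (2*θ**2 - 3*θ) cos(2*pi*θ) dθ = (5/(4*pi**2)) - (-3/(4*pi**2)) = 2/pi**2.
Hence a_4 = 2/pi**2.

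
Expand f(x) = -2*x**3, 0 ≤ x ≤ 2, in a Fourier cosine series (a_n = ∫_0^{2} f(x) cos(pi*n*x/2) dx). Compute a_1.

96*(-4 + pi**2)/pi**4

a_1 = ∫_0^{2} (-2*x**3) cos(pi*x/2) dx.
Integrating by parts three times (tabular method), an antiderivative of (-2*x**3) cos(pi*x/2) is -4*x**3*sin(pi*x/2)/pi - 24*x**2*cos(pi*x/2)/pi**2 + 96*x*sin(pi*x/2)/pi**3 + 192*cos(pi*x/2)/pi**4; evaluating from 0 to 2: ∫_{0}^{2} (-2*x**3) cos(pi*x/2) dx = (96*(-2 + pi**2)/pi**4) - (192/pi**4) = 96*(-4 + pi**2)/pi**4.
Hence a_1 = 96*(-4 + pi**2)/pi**4.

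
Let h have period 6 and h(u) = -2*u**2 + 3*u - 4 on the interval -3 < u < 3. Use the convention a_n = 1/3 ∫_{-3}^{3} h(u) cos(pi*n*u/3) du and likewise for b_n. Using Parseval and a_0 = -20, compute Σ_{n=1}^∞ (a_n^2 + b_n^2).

Parseval: a_0^2/2 + Σ_{n≥1} (a_n^2+b_n^2) = 1/3 ∫_{-3}^{3} h(u)^2 du = 1558/5.
Subtract a_0^2/2 = 200: Σ (a_n^2+b_n^2) = 558/5.

558/5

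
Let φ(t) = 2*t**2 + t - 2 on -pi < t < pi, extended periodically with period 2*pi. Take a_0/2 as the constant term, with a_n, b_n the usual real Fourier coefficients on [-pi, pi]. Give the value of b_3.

b_3 = 1/pi ∫_{-pi}^{pi} φ(t) sin(3*t) dt.
Integrating by parts twice (tabular method), an antiderivative of (2*t**2 + t - 2) sin(3*t) is -2*t**2*cos(3*t)/3 + 4*t*sin(3*t)/9 - t*cos(3*t)/3 + sin(3*t)/9 + 22*cos(3*t)/27; evaluating from -pi to pi: ∫_{-pi}^{pi} (2*t**2 + t - 2) sin(3*t) dt = (-22/27 + pi/3 + 2*pi**2/3) - (-pi/3 - 22/27 + 2*pi**2/3) = 2*pi/3.
Hence b_3 = (1/pi)·(2*pi/3) = 2/3.

2/3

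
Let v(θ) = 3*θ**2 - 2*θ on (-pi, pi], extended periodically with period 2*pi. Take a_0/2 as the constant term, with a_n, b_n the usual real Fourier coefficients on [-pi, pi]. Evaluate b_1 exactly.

-4

b_1 = 1/pi ∫_{-pi}^{pi} v(θ) sin(θ) dθ.
Integrating by parts twice (tabular method), an antiderivative of (3*θ**2 - 2*θ) sin(θ) is -3*θ**2*cos(θ) + 6*θ*sin(θ) + 2*θ*cos(θ) - 2*sin(θ) + 6*cos(θ); evaluating from -pi to pi: ∫_{-pi}^{pi} (3*θ**2 - 2*θ) sin(θ) dθ = (-2*pi - 6 + 3*pi**2) - (-6 + 2*pi + 3*pi**2) = -4*pi.
Hence b_1 = (1/pi)·(-4*pi) = -4.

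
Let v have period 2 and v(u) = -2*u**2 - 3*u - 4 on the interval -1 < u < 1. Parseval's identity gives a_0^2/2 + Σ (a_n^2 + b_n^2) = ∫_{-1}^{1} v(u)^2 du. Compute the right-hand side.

754/15

∫_{-1}^{1} v(u)^2 du = 754/15.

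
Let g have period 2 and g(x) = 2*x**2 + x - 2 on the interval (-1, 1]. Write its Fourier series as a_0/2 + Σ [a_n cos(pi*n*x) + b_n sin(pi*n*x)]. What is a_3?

-8/(9*pi**2)

a_3 = ∫_{-1}^{1} g(x) cos(3*pi*x) dx.
Integrating by parts twice (tabular method), an antiderivative of (2*x**2 + x - 2) cos(3*pi*x) is 2*x**2*sin(3*pi*x)/(3*pi) + x*sin(3*pi*x)/(3*pi) + 4*x*cos(3*pi*x)/(9*pi**2) - 2*sin(3*pi*x)/(3*pi) - 4*sin(3*pi*x)/(27*pi**3) + cos(3*pi*x)/(9*pi**2); evaluating from -1 to 1: ∫_{-1}^{1} (2*x**2 + x - 2) cos(3*pi*x) dx = (-5/(9*pi**2)) - (1/(3*pi**2)) = -8/(9*pi**2).
Hence a_3 = -8/(9*pi**2).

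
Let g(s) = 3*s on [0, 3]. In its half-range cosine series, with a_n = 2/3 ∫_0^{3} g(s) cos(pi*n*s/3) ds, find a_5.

a_5 = 2/3 ∫_0^{3} (3*s) cos(5*pi*s/3) ds.
Integrating by parts (boundary term plus one more integral), an antiderivative of (3*s) cos(5*pi*s/3) is 9*s*sin(5*pi*s/3)/(5*pi) + 27*cos(5*pi*s/3)/(25*pi**2); evaluating from 0 to 3: ∫_{0}^{3} (3*s) cos(5*pi*s/3) ds = (-27/(25*pi**2)) - (27/(25*pi**2)) = -54/(25*pi**2).
Hence a_5 = (2/3)·(-54/(25*pi**2)) = -36/(25*pi**2).

-36/(25*pi**2)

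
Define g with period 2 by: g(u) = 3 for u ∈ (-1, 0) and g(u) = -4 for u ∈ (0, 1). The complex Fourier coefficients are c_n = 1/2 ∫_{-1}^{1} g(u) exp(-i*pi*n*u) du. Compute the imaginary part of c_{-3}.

-7/(3*pi)

Since g is real-valued, Im(c_{-3}) = -1/2 ∫_{-1}^{1} g(u) sin(-3*pi*u) du = b_{3}/2.
Split the integral at the breakpoints.
Directly, an antiderivative of (3) sin(-3*pi*u) is cos(3*pi*u)/pi; evaluating from -1 to 0: ∫_{-1}^{0} (3) sin(-3*pi*u) du = (1/pi) - (-1/pi) = 2/pi.
Directly, an antiderivative of (-4) sin(-3*pi*u) is -4*cos(3*pi*u)/(3*pi); evaluating from 0 to 1: ∫_{0}^{1} (-4) sin(-3*pi*u) du = (4/(3*pi)) - (-4/(3*pi)) = 8/(3*pi).
So ∫_{-1}^{1} g(u) sin(-3*pi*u) du = 14/(3*pi).
Hence Im(c_{-3}) = (-1/2)·(14/(3*pi)) = -7/(3*pi).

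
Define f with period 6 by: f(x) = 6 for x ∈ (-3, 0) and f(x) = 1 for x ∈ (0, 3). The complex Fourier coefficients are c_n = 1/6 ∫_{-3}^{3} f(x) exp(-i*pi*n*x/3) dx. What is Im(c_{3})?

Since f is real-valued, Im(c_{3}) = -1/6 ∫_{-3}^{3} f(x) sin(pi*x) dx = -b_{3}/2.
Split the integral at the breakpoints.
Directly, an antiderivative of (6) sin(pi*x) is -6*cos(pi*x)/pi; evaluating from -3 to 0: ∫_{-3}^{0} (6) sin(pi*x) dx = (-6/pi) - (6/pi) = -12/pi.
Directly, an antiderivative of (1) sin(pi*x) is -cos(pi*x)/pi; evaluating from 0 to 3: ∫_{0}^{3} (1) sin(pi*x) dx = (1/pi) - (-1/pi) = 2/pi.
So ∫_{-3}^{3} f(x) sin(pi*x) dx = -10/pi.
Hence Im(c_{3}) = (-1/6)·(-10/pi) = 5/(3*pi).

5/(3*pi)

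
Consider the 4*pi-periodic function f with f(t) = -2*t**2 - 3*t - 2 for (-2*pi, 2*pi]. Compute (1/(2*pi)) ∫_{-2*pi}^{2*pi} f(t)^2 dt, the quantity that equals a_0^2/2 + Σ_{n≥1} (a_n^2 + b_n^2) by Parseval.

(1/(2*pi)) ∫_{-2*pi}^{2*pi} f(t)^2 dt = (1/(2*pi)) · (16*pi*(15 + 85*pi**2 + 48*pi**4)/15) = 8 + 136*pi**2/3 + 128*pi**4/5.

8 + 136*pi**2/3 + 128*pi**4/5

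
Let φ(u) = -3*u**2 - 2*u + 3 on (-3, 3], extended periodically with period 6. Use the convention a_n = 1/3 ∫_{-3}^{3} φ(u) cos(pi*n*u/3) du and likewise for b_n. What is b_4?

3/pi

b_4 = 1/3 ∫_{-3}^{3} φ(u) sin(4*pi*u/3) du.
Integrating by parts twice (tabular method), an antiderivative of (-3*u**2 - 2*u + 3) sin(4*pi*u/3) is 9*u**2*cos(4*pi*u/3)/(4*pi) - 27*u*sin(4*pi*u/3)/(8*pi**2) + 3*u*cos(4*pi*u/3)/(2*pi) - 9*sin(4*pi*u/3)/(8*pi**2) - 9*cos(4*pi*u/3)/(4*pi) - 81*cos(4*pi*u/3)/(32*pi**3); evaluating from -3 to 3: ∫_{-3}^{3} (-3*u**2 - 2*u + 3) sin(4*pi*u/3) du = (9*(-9 + 80*pi**2)/(32*pi**3)) - (27*(-3 + 16*pi**2)/(32*pi**3)) = 9/pi.
Hence b_4 = (1/3)·(9/pi) = 3/pi.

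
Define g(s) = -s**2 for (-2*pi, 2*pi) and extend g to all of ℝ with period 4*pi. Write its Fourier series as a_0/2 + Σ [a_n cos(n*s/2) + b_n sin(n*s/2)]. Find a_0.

a_0 = (1/(2*pi)) ∫_{-2*pi}^{2*pi} g(s) ds = (1/(2*pi)) · (-16*pi**3/3) = -8*pi**2/3.

-8*pi**2/3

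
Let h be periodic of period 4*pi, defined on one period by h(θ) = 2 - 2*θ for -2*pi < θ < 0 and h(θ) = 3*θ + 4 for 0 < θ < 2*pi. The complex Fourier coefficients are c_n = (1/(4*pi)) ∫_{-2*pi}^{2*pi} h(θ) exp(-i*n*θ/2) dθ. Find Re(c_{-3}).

-10/(9*pi)

Since h is real-valued, Re(c_{-3}) = (1/(4*pi)) ∫_{-2*pi}^{2*pi} h(θ) cos(-3*θ/2) dθ = a_{3}/2.
Split the integral at the breakpoints.
Integrating by parts (boundary term plus one more integral), an antiderivative of (2 - 2*θ) cos(-3*θ/2) is -4*θ*sin(3*θ/2)/3 + 4*sin(3*θ/2)/3 - 8*cos(3*θ/2)/9; evaluating from -2*pi to 0: ∫_{-2*pi}^{0} (2 - 2*θ) cos(-3*θ/2) dθ = (-8/9) - (8/9) = -16/9.
Integrating by parts (boundary term plus one more integral), an antiderivative of (3*θ + 4) cos(-3*θ/2) is 2*θ*sin(3*θ/2) + 8*sin(3*θ/2)/3 + 4*cos(3*θ/2)/3; evaluating from 0 to 2*pi: ∫_{0}^{2*pi} (3*θ + 4) cos(-3*θ/2) dθ = (-4/3) - (4/3) = -8/3.
So ∫_{-2*pi}^{2*pi} h(θ) cos(-3*θ/2) dθ = -40/9.
Hence Re(c_{-3}) = (1/(4*pi))·(-40/9) = -10/(9*pi).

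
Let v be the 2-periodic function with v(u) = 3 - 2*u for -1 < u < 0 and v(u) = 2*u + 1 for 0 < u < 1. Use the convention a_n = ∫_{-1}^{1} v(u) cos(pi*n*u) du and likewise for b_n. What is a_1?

-8/pi**2

a_1 = ∫_{-1}^{1} v(u) cos(pi*u) du.
Split the integral at the breakpoints.
Integrating by parts (boundary term plus one more integral), an antiderivative of (3 - 2*u) cos(pi*u) is -2*u*sin(pi*u)/pi + 3*sin(pi*u)/pi - 2*cos(pi*u)/pi**2; evaluating from -1 to 0: ∫_{-1}^{0} (3 - 2*u) cos(pi*u) du = (-2/pi**2) - (2/pi**2) = -4/pi**2.
Integrating by parts (boundary term plus one more integral), an antiderivative of (2*u + 1) cos(pi*u) is 2*u*sin(pi*u)/pi + sin(pi*u)/pi + 2*cos(pi*u)/pi**2; evaluating from 0 to 1: ∫_{0}^{1} (2*u + 1) cos(pi*u) du = (-2/pi**2) - (2/pi**2) = -4/pi**2.
Summing the pieces gives a_1 = -8/pi**2.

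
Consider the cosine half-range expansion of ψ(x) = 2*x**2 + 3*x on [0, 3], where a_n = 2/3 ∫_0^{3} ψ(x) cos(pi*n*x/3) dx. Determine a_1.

-108/pi**2

a_1 = 2/3 ∫_0^{3} (2*x**2 + 3*x) cos(pi*x/3) dx.
Integrating by parts twice (tabular method), an antiderivative of (2*x**2 + 3*x) cos(pi*x/3) is 6*x**2*sin(pi*x/3)/pi + 9*x*sin(pi*x/3)/pi + 36*x*cos(pi*x/3)/pi**2 - 108*sin(pi*x/3)/pi**3 + 27*cos(pi*x/3)/pi**2; evaluating from 0 to 3: ∫_{0}^{3} (2*x**2 + 3*x) cos(pi*x/3) dx = (-135/pi**2) - (27/pi**2) = -162/pi**2.
Hence a_1 = (2/3)·(-162/pi**2) = -108/pi**2.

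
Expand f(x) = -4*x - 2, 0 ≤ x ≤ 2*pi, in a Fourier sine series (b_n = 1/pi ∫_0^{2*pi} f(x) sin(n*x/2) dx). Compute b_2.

b_2 = 1/pi ∫_0^{2*pi} (-4*x - 2) sin(x) dx.
Integrating by parts (boundary term plus one more integral), an antiderivative of (-4*x - 2) sin(x) is 4*x*cos(x) - 4*sin(x) + 2*cos(x); evaluating from 0 to 2*pi: ∫_{0}^{2*pi} (-4*x - 2) sin(x) dx = (2 + 8*pi) - (2) = 8*pi.
Hence b_2 = (1/pi)·(8*pi) = 8.

8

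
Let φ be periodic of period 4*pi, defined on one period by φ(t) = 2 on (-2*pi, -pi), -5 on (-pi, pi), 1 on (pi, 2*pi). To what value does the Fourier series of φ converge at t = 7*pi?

t = 7*pi differs from t = -pi by 2 full period(s), and the series is 4*pi-periodic.
At t = -pi the one-sided limits are φ(-pi^-) = 2 and φ(-pi^+) = -5.
By Dirichlet's theorem the series converges to their average, [(2) + (-5)]/2 = -3/2.

-3/2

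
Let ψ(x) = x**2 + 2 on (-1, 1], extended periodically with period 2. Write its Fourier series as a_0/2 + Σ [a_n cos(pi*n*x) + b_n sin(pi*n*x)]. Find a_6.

a_6 = ∫_{-1}^{1} ψ(x) cos(6*pi*x) dx.
ψ is even and cos(6*pi*x) is even, so the integrand is even and a_6 = 2 ∫_0^{1} ψ(x) cos(6*pi*x) dx.
Integrating by parts twice (tabular method), an antiderivative of (x**2 + 2) cos(6*pi*x) is x**2*sin(6*pi*x)/(6*pi) + x*cos(6*pi*x)/(18*pi**2) - sin(6*pi*x)/(108*pi**3) + sin(6*pi*x)/(3*pi); evaluating from 0 to 1: ∫_{0}^{1} (x**2 + 2) cos(6*pi*x) dx = (1/(18*pi**2)) - (0) = 1/(18*pi**2).
Hence a_6 = 2·(1/(18*pi**2)) = 1/(9*pi**2).

1/(9*pi**2)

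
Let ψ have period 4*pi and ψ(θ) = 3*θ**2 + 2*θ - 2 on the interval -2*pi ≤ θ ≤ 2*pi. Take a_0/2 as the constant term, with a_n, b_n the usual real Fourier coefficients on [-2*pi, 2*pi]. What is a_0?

-4 + 8*pi**2

a_0 = (1/(2*pi)) ∫_{-2*pi}^{2*pi} ψ(θ) dθ = (1/(2*pi)) · (-8*pi + 16*pi**3) = -4 + 8*pi**2.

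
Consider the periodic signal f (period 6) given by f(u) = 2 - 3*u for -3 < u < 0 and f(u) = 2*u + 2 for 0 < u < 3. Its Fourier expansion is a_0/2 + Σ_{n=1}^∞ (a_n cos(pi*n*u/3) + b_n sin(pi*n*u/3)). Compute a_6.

0

a_6 = 1/3 ∫_{-3}^{3} f(u) cos(2*pi*u) du.
Split the integral at the breakpoints.
Integrating by parts (boundary term plus one more integral), an antiderivative of (2 - 3*u) cos(2*pi*u) is -3*u*sin(2*pi*u)/(2*pi) + sin(2*pi*u)/pi - 3*cos(2*pi*u)/(4*pi**2); evaluating from -3 to 0: ∫_{-3}^{0} (2 - 3*u) cos(2*pi*u) du = (-3/(4*pi**2)) - (-3/(4*pi**2)) = 0.
Integrating by parts (boundary term plus one more integral), an antiderivative of (2*u + 2) cos(2*pi*u) is u*sin(2*pi*u)/pi + sin(2*pi*u)/pi + cos(2*pi*u)/(2*pi**2); evaluating from 0 to 3: ∫_{0}^{3} (2*u + 2) cos(2*pi*u) du = (1/(2*pi**2)) - (1/(2*pi**2)) = 0.
Summing the pieces and multiplying by (1/3) gives a_6 = 0.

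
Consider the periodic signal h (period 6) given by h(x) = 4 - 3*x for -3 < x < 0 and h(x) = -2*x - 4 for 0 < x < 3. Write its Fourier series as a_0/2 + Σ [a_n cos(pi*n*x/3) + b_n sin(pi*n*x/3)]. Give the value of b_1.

-31/pi

b_1 = 1/3 ∫_{-3}^{3} h(x) sin(pi*x/3) dx.
Split the integral at the breakpoints.
Integrating by parts (boundary term plus one more integral), an antiderivative of (4 - 3*x) sin(pi*x/3) is 9*x*cos(pi*x/3)/pi - 27*sin(pi*x/3)/pi**2 - 12*cos(pi*x/3)/pi; evaluating from -3 to 0: ∫_{-3}^{0} (4 - 3*x) sin(pi*x/3) dx = (-12/pi) - (39/pi) = -51/pi.
Integrating by parts (boundary term plus one more integral), an antiderivative of (-2*x - 4) sin(pi*x/3) is 6*x*cos(pi*x/3)/pi - 18*sin(pi*x/3)/pi**2 + 12*cos(pi*x/3)/pi; evaluating from 0 to 3: ∫_{0}^{3} (-2*x - 4) sin(pi*x/3) dx = (-30/pi) - (12/pi) = -42/pi.
Summing the pieces and multiplying by (1/3) gives b_1 = -31/pi.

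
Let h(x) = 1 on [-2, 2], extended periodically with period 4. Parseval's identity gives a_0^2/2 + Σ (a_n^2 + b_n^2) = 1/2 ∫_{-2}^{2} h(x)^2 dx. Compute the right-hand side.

2

1/2 ∫_{-2}^{2} h(x)^2 dx = 1/2 · (4) = 2.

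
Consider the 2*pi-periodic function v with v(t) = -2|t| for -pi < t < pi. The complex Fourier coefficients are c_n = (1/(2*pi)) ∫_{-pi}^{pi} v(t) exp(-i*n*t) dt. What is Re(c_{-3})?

Since v is real-valued, Re(c_{-3}) = (1/(2*pi)) ∫_{-pi}^{pi} v(t) cos(-3*t) dt = a_{3}/2.
v is even and cos(-3*t) is even, so the integrand is even: ∫_{-pi}^{pi} v(t) cos(-3*t) dt = 2∫_0^{pi} v(t) cos(-3*t) dt.
Integrating by parts (boundary term plus one more integral), an antiderivative of (-2*t) cos(-3*t) is -2*t*sin(3*t)/3 - 2*cos(3*t)/9; evaluating from 0 to pi: ∫_{0}^{pi} (-2*t) cos(-3*t) dt = (2/9) - (-2/9) = 4/9.
So ∫_{-pi}^{pi} v(t) cos(-3*t) dt = 8/9.
Hence Re(c_{-3}) = (1/(2*pi))·(8/9) = 4/(9*pi).

4/(9*pi)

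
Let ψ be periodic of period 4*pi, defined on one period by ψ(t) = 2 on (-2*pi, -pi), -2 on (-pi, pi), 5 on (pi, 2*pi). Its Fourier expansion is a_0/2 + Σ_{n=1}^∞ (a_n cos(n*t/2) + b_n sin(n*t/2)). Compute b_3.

b_3 = (1/(2*pi)) ∫_{-2*pi}^{2*pi} ψ(t) sin(3*t/2) dt.
Split the integral at the breakpoints.
Directly, an antiderivative of (2) sin(3*t/2) is -4*cos(3*t/2)/3; evaluating from -2*pi to -pi: ∫_{-2*pi}^{-pi} (2) sin(3*t/2) dt = (0) - (4/3) = -4/3.
Directly, an antiderivative of (-2) sin(3*t/2) is 4*cos(3*t/2)/3; evaluating from -pi to pi: ∫_{-pi}^{pi} (-2) sin(3*t/2) dt = (0) - (0) = 0.
Directly, an antiderivative of (5) sin(3*t/2) is -10*cos(3*t/2)/3; evaluating from pi to 2*pi: ∫_{pi}^{2*pi} (5) sin(3*t/2) dt = (10/3) - (0) = 10/3.
Summing the pieces and multiplying by (1/(2*pi)) gives b_3 = 1/pi.

1/pi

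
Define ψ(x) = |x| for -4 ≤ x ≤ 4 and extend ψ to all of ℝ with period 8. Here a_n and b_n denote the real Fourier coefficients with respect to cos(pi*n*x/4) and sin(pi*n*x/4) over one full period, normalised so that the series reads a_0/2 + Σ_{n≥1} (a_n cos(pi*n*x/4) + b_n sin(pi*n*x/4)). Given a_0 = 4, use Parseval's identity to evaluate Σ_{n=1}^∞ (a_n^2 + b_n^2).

8/3

Parseval: a_0^2/2 + Σ_{n≥1} (a_n^2+b_n^2) = 1/4 ∫_{-4}^{4} ψ(x)^2 dx = 32/3.
Subtract a_0^2/2 = 8: Σ (a_n^2+b_n^2) = 8/3.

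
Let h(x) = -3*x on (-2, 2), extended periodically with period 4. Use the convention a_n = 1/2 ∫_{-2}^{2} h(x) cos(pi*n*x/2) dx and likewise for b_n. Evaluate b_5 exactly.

-12/(5*pi)

b_5 = 1/2 ∫_{-2}^{2} h(x) sin(5*pi*x/2) dx.
h is odd and sin(5*pi*x/2) is odd, so the integrand is even and b_5 = ∫_0^{2} h(x) sin(5*pi*x/2) dx.
Integrating by parts (boundary term plus one more integral), an antiderivative of (-3*x) sin(5*pi*x/2) is 6*x*cos(5*pi*x/2)/(5*pi) - 12*sin(5*pi*x/2)/(25*pi**2); evaluating from 0 to 2: ∫_{0}^{2} (-3*x) sin(5*pi*x/2) dx = (-12/(5*pi)) - (0) = -12/(5*pi).
Hence b_5 = -12/(5*pi).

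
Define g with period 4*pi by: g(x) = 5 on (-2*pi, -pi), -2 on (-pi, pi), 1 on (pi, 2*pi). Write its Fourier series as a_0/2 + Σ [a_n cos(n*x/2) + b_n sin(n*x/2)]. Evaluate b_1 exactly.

-4/pi

b_1 = (1/(2*pi)) ∫_{-2*pi}^{2*pi} g(x) sin(x/2) dx.
Split the integral at the breakpoints.
Directly, an antiderivative of (5) sin(x/2) is -10*cos(x/2); evaluating from -2*pi to -pi: ∫_{-2*pi}^{-pi} (5) sin(x/2) dx = (0) - (10) = -10.
Directly, an antiderivative of (-2) sin(x/2) is 4*cos(x/2); evaluating from -pi to pi: ∫_{-pi}^{pi} (-2) sin(x/2) dx = (0) - (0) = 0.
Directly, an antiderivative of (1) sin(x/2) is -2*cos(x/2); evaluating from pi to 2*pi: ∫_{pi}^{2*pi} (1) sin(x/2) dx = (2) - (0) = 2.
Summing the pieces and multiplying by (1/(2*pi)) gives b_1 = -4/pi.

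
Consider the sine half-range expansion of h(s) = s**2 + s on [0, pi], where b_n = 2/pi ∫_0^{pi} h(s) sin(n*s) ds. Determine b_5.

b_5 = 2/pi ∫_0^{pi} (s**2 + s) sin(5*s) ds.
Integrating by parts twice (tabular method), an antiderivative of (s**2 + s) sin(5*s) is -s**2*cos(5*s)/5 + 2*s*sin(5*s)/25 - s*cos(5*s)/5 + sin(5*s)/25 + 2*cos(5*s)/125; evaluating from 0 to pi: ∫_{0}^{pi} (s**2 + s) sin(5*s) ds = (-2/125 + pi/5 + pi**2/5) - (2/125) = -4/125 + pi/5 + pi**2/5.
Hence b_5 = (2/pi)·(-4/125 + pi/5 + pi**2/5) = 2*(-4 + 25*pi + 25*pi**2)/(125*pi).

2*(-4 + 25*pi + 25*pi**2)/(125*pi)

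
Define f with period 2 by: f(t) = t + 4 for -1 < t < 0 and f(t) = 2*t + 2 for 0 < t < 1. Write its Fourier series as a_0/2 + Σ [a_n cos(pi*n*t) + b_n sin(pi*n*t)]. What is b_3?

b_3 = ∫_{-1}^{1} f(t) sin(3*pi*t) dt.
Split the integral at the breakpoints.
Integrating by parts (boundary term plus one more integral), an antiderivative of (t + 4) sin(3*pi*t) is -t*cos(3*pi*t)/(3*pi) + sin(3*pi*t)/(9*pi**2) - 4*cos(3*pi*t)/(3*pi); evaluating from -1 to 0: ∫_{-1}^{0} (t + 4) sin(3*pi*t) dt = (-4/(3*pi)) - (1/pi) = -7/(3*pi).
Integrating by parts (boundary term plus one more integral), an antiderivative of (2*t + 2) sin(3*pi*t) is -2*t*cos(3*pi*t)/(3*pi) + 2*sin(3*pi*t)/(9*pi**2) - 2*cos(3*pi*t)/(3*pi); evaluating from 0 to 1: ∫_{0}^{1} (2*t + 2) sin(3*pi*t) dt = (4/(3*pi)) - (-2/(3*pi)) = 2/pi.
Summing the pieces gives b_3 = -1/(3*pi).

-1/(3*pi)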